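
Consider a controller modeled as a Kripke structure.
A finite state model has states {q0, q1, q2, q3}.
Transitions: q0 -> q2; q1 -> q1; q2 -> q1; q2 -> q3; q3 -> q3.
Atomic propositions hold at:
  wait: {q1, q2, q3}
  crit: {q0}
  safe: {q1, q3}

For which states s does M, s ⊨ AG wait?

AG wait: greatest fixpoint, start Z0 = {q1, q2, q3}, keep only states in Sat with every successor in Z. Already a fixed point.
Sat(AG wait) = {q1, q2, q3}

{q1, q2, q3}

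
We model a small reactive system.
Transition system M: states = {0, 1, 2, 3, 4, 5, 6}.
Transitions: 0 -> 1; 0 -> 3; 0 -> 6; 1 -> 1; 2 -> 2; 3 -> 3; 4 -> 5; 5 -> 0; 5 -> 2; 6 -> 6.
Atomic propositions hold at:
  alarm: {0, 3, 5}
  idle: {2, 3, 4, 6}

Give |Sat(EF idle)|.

6

EF idle: least fixpoint, start Z0 = {2, 3, 4, 6}, add states with some successor in Z. Z1 = {0, 2, 3, 4, 5, 6}; fixed.
Sat(EF idle) = {0, 2, 3, 4, 5, 6}
|Sat(EF idle)| = |{0, 2, 3, 4, 5, 6}| = 6.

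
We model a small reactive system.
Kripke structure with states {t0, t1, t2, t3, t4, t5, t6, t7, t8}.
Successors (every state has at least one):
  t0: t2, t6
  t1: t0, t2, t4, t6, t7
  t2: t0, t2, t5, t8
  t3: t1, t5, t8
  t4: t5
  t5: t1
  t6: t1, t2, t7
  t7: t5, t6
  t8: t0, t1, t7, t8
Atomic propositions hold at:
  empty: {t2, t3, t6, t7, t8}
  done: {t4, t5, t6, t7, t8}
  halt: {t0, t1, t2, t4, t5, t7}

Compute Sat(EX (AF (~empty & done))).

Sat(~empty) = {t0, t1, t4, t5}
Sat(~empty & done) = {t4, t5}
AF (~empty & done): least fixpoint, start Z0 = {t4, t5}, add states with every successor in Z. Already a fixed point.
Sat(AF (~empty & done)) = {t4, t5}
Sat(EX (AF (~empty & done))) = {s : some successor in {t4, t5}} = {t1, t2, t3, t4, t7}

{t1, t2, t3, t4, t7}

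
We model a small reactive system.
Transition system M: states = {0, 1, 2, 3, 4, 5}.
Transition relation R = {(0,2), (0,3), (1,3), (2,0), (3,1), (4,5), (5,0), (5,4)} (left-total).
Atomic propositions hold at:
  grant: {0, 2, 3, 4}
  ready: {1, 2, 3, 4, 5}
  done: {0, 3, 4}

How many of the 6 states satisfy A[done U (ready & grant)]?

4

Sat(ready & grant) = {2, 3, 4}
A[done U (ready & grant)]: least fixpoint, start Z0 = Sat((ready & grant)) = {2, 3, 4}, add states in Sat(done) with every successor in Z. Z1 = {0, 2, 3, 4}; fixed.
Sat(A[done U (ready & grant)]) = {0, 2, 3, 4}
|Sat(A[done U (ready & grant)])| = |{0, 2, 3, 4}| = 4.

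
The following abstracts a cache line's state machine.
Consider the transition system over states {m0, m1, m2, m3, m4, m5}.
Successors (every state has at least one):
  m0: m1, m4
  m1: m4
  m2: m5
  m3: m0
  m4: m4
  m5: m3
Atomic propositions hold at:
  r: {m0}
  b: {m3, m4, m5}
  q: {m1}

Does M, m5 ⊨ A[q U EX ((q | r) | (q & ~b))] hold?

Sat(q | r) = {m0, m1}
Sat(~b) = {m0, m1, m2}
Sat(q & ~b) = {m1}
Sat((q | r) | (q & ~b)) = {m0, m1}
Sat(EX ((q | r) | (q & ~b))) = {s : some successor in {m0, m1}} = {m0, m3}
A[q U EX ((q | r) | (q & ~b))]: least fixpoint, start Z0 = Sat(EX ((q | r) | (q & ~b))) = {m0, m3}, add states in Sat(q) with every successor in Z. Already a fixed point.
Sat(A[q U EX ((q | r) | (q & ~b))]) = {m0, m3}
m5 ∉ Sat(A[q U EX ((q | r) | (q & ~b))]) = {m0, m3}, so the formula does not hold at m5.

No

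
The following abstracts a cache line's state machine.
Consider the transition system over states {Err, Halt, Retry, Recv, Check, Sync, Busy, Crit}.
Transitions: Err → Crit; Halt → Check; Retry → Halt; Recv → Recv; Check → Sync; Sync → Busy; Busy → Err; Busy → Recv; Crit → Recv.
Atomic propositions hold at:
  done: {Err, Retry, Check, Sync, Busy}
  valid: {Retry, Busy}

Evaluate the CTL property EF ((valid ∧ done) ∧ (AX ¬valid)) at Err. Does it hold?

Sat(valid ∧ done) = {Retry, Busy}
Sat(¬valid) = {Err, Halt, Recv, Check, Sync, Crit}
Sat(AX ¬valid) = {s : every successor in {Err, Halt, Recv, Check, Sync, Crit}} = {Err, Halt, Retry, Recv, Check, Busy, Crit}
Sat((valid ∧ done) ∧ (AX ¬valid)) = {Retry, Busy}
EF ((valid ∧ done) ∧ (AX ¬valid)): least fixpoint, start Z0 = {Retry, Busy}, add states with some successor in Z. Z1 = {Retry, Sync, Busy}; Z2 = {Retry, Check, Sync, Busy}; Z3 = {Halt, Retry, Check, Sync, Busy}; fixed.
Sat(EF ((valid ∧ done) ∧ (AX ¬valid))) = {Halt, Retry, Check, Sync, Busy}
Err ∉ Sat(EF ((valid ∧ done) ∧ (AX ¬valid))) = {Halt, Retry, Check, Sync, Busy}, so the formula does not hold at Err.

No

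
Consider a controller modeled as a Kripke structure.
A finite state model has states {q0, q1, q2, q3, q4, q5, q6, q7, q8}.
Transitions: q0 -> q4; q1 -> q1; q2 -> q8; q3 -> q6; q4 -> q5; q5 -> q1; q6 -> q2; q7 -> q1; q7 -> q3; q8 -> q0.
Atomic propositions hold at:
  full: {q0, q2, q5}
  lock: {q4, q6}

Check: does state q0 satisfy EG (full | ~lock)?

Sat(~lock) = {q0, q1, q2, q3, q5, q7, q8}
Sat(full | ~lock) = {q0, q1, q2, q3, q5, q7, q8}
EG (full | ~lock): greatest fixpoint, start Z0 = {q0, q1, q2, q3, q5, q7, q8}, keep only states in Sat with some successor in Z. Z1 = {q1, q2, q5, q7, q8}; Z2 = {q1, q2, q5, q7}; Z3 = {q1, q5, q7}; fixed.
Sat(EG (full | ~lock)) = {q1, q5, q7}
q0 ∉ Sat(EG (full | ~lock)) = {q1, q5, q7}, so the formula does not hold at q0.

No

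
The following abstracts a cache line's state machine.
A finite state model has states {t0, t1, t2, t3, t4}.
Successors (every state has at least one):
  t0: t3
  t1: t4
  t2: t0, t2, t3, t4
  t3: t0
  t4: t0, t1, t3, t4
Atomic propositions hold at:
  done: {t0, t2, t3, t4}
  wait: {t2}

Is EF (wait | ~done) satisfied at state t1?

Sat(~done) = {t1}
Sat(wait | ~done) = {t1, t2}
EF (wait | ~done): least fixpoint, start Z0 = {t1, t2}, add states with some successor in Z. Z1 = {t1, t2, t4}; fixed.
Sat(EF (wait | ~done)) = {t1, t2, t4}
t1 ∈ Sat(EF (wait | ~done)) = {t1, t2, t4}, so the formula holds at t1.

Yes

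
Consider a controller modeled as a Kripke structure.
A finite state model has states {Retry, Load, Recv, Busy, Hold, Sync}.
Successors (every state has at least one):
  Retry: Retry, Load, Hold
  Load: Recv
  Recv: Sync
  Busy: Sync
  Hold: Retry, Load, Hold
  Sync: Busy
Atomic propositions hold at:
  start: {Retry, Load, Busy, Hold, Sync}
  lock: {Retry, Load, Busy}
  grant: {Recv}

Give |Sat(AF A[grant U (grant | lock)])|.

5

Sat(grant | lock) = {Retry, Load, Recv, Busy}
A[grant U (grant | lock)]: least fixpoint, start Z0 = Sat((grant | lock)) = {Retry, Load, Recv, Busy}, add states in Sat(grant) with every successor in Z. Already a fixed point.
Sat(A[grant U (grant | lock)]) = {Retry, Load, Recv, Busy}
AF A[grant U (grant | lock)]: least fixpoint, start Z0 = {Retry, Load, Recv, Busy}, add states with every successor in Z. Z1 = {Retry, Load, Recv, Busy, Sync}; fixed.
Sat(AF A[grant U (grant | lock)]) = {Retry, Load, Recv, Busy, Sync}
|Sat(AF A[grant U (grant | lock)])| = |{Retry, Load, Recv, Busy, Sync}| = 5.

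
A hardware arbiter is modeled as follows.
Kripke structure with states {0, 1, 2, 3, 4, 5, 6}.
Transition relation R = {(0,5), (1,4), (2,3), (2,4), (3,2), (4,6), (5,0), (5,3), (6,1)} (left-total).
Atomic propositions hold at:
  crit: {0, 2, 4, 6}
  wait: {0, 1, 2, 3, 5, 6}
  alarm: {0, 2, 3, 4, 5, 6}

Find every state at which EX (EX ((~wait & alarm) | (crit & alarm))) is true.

{0, 1, 2, 3, 5, 6}

Sat(~wait) = {4}
Sat(~wait & alarm) = {4}
Sat(crit & alarm) = {0, 2, 4, 6}
Sat((~wait & alarm) | (crit & alarm)) = {0, 2, 4, 6}
Sat(EX ((~wait & alarm) | (crit & alarm))) = {s : some successor in {0, 2, 4, 6}} = {1, 2, 3, 4, 5}
Sat(EX (EX ((~wait & alarm) | (crit & alarm)))) = {s : some successor in {1, 2, 3, 4, 5}} = {0, 1, 2, 3, 5, 6}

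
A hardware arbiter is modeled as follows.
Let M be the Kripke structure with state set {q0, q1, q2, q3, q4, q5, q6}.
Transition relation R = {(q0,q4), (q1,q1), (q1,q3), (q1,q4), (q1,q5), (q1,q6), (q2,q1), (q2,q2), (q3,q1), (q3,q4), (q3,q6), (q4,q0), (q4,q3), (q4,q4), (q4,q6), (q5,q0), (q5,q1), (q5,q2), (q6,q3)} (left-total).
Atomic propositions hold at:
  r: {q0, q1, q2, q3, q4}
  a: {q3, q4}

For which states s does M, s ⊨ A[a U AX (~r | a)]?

Sat(~r) = {q5, q6}
Sat(~r | a) = {q3, q4, q5, q6}
Sat(AX (~r | a)) = {s : every successor in {q3, q4, q5, q6}} = {q0, q6}
A[a U AX (~r | a)]: least fixpoint, start Z0 = Sat(AX (~r | a)) = {q0, q6}, add states in Sat(a) with every successor in Z. Already a fixed point.
Sat(A[a U AX (~r | a)]) = {q0, q6}

{q0, q6}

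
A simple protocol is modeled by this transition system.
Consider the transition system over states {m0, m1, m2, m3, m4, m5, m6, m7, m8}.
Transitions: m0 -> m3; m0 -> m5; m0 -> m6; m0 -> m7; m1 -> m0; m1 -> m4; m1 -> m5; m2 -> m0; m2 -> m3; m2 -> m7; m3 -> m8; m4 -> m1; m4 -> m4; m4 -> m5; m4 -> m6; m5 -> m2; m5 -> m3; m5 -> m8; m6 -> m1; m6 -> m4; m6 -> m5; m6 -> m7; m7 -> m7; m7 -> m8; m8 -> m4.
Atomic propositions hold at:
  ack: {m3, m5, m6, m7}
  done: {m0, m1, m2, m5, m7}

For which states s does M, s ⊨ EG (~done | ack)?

{m3, m4, m5, m6, m7, m8}

Sat(~done) = {m3, m4, m6, m8}
Sat(~done | ack) = {m3, m4, m5, m6, m7, m8}
EG (~done | ack): greatest fixpoint, start Z0 = {m3, m4, m5, m6, m7, m8}, keep only states in Sat with some successor in Z. Already a fixed point.
Sat(EG (~done | ack)) = {m3, m4, m5, m6, m7, m8}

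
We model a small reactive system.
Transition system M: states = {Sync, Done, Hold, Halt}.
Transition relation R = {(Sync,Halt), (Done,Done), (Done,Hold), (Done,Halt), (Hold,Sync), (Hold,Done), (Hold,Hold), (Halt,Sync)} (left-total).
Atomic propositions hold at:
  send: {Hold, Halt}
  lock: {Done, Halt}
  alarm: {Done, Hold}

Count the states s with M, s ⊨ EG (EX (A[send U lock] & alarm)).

2

A[send U lock]: least fixpoint, start Z0 = Sat(lock) = {Done, Halt}, add states in Sat(send) with every successor in Z. Already a fixed point.
Sat(A[send U lock]) = {Done, Halt}
Sat(A[send U lock] & alarm) = {Done}
Sat(EX (A[send U lock] & alarm)) = {s : some successor in {Done}} = {Done, Hold}
EG (EX (A[send U lock] & alarm)): greatest fixpoint, start Z0 = {Done, Hold}, keep only states in Sat with some successor in Z. Already a fixed point.
Sat(EG (EX (A[send U lock] & alarm))) = {Done, Hold}
|Sat(EG (EX (A[send U lock] & alarm)))| = |{Done, Hold}| = 2.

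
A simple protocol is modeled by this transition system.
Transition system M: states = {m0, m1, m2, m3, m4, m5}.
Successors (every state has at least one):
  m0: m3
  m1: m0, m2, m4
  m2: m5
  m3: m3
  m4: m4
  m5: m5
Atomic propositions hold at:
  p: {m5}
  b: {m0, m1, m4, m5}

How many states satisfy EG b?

3

EG b: greatest fixpoint, start Z0 = {m0, m1, m4, m5}, keep only states in Sat with some successor in Z. Z1 = {m1, m4, m5}; fixed.
Sat(EG b) = {m1, m4, m5}
|Sat(EG b)| = |{m1, m4, m5}| = 3.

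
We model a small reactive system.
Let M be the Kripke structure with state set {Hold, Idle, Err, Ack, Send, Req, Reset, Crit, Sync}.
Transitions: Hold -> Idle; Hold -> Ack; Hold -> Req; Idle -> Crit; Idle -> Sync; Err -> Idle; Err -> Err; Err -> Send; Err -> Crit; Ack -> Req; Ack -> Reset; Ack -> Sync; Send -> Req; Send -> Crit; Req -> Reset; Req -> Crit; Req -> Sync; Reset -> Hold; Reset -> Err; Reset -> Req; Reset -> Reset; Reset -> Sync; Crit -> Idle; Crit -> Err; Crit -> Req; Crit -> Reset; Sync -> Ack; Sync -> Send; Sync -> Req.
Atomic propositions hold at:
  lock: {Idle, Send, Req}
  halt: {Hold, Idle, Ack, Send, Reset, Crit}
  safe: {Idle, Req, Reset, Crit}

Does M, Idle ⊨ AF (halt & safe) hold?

Sat(halt & safe) = {Idle, Reset, Crit}
AF (halt & safe): least fixpoint, start Z0 = {Idle, Reset, Crit}, add states with every successor in Z. Already a fixed point.
Sat(AF (halt & safe)) = {Idle, Reset, Crit}
Idle ∈ Sat(AF (halt & safe)) = {Idle, Reset, Crit}, so the formula holds at Idle.

Yes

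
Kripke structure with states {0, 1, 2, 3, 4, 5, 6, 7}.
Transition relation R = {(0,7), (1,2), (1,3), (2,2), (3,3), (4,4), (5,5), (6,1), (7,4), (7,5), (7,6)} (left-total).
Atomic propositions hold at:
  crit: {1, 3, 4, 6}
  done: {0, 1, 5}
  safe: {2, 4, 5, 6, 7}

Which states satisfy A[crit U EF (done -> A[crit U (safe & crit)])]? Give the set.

Sat(safe & crit) = {4, 6}
A[crit U (safe & crit)]: least fixpoint, start Z0 = Sat((safe & crit)) = {4, 6}, add states in Sat(crit) with every successor in Z. Already a fixed point.
Sat(A[crit U (safe & crit)]) = {4, 6}
Sat(done -> A[crit U (safe & crit)]) = {2, 3, 4, 6, 7}
EF (done -> A[crit U (safe & crit)]): least fixpoint, start Z0 = {2, 3, 4, 6, 7}, add states with some successor in Z. Z1 = {0, 1, 2, 3, 4, 6, 7}; fixed.
Sat(EF (done -> A[crit U (safe & crit)])) = {0, 1, 2, 3, 4, 6, 7}
A[crit U EF (done -> A[crit U (safe & crit)])]: least fixpoint, start Z0 = Sat(EF (done -> A[crit U (safe & crit)])) = {0, 1, 2, 3, 4, 6, 7}, add states in Sat(crit) with every successor in Z. Already a fixed point.
Sat(A[crit U EF (done -> A[crit U (safe & crit)])]) = {0, 1, 2, 3, 4, 6, 7}

{0, 1, 2, 3, 4, 6, 7}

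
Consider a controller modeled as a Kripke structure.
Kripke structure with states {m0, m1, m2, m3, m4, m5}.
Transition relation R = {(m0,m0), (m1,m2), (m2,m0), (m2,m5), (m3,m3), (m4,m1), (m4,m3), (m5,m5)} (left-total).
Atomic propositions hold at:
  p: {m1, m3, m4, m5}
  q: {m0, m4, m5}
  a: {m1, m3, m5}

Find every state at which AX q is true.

Sat(AX q) = {s : every successor in {m0, m4, m5}} = {m0, m2, m5}

{m0, m2, m5}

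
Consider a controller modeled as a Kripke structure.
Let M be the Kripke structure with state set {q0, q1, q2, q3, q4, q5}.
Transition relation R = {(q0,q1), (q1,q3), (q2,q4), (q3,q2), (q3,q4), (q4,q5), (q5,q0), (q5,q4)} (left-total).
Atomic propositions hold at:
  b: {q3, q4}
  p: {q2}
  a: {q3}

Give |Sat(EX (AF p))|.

1

AF p: least fixpoint, start Z0 = {q2}, add states with every successor in Z. Already a fixed point.
Sat(AF p) = {q2}
Sat(EX (AF p)) = {s : some successor in {q2}} = {q3}
|Sat(EX (AF p))| = |{q3}| = 1.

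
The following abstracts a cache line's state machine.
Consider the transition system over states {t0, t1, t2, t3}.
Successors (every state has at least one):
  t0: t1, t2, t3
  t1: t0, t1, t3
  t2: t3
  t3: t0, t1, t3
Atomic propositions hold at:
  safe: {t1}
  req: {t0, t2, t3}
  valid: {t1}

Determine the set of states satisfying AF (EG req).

EG req: greatest fixpoint, start Z0 = {t0, t2, t3}, keep only states in Sat with some successor in Z. Already a fixed point.
Sat(EG req) = {t0, t2, t3}
AF (EG req): least fixpoint, start Z0 = {t0, t2, t3}, add states with every successor in Z. Already a fixed point.
Sat(AF (EG req)) = {t0, t2, t3}

{t0, t2, t3}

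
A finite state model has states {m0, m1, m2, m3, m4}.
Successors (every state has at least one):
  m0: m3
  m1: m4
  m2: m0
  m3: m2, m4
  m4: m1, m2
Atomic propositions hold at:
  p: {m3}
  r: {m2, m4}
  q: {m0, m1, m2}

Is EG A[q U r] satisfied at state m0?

A[q U r]: least fixpoint, start Z0 = Sat(r) = {m2, m4}, add states in Sat(q) with every successor in Z. Z1 = {m1, m2, m4}; fixed.
Sat(A[q U r]) = {m1, m2, m4}
EG A[q U r]: greatest fixpoint, start Z0 = {m1, m2, m4}, keep only states in Sat with some successor in Z. Z1 = {m1, m4}; fixed.
Sat(EG A[q U r]) = {m1, m4}
m0 ∉ Sat(EG A[q U r]) = {m1, m4}, so the formula does not hold at m0.

No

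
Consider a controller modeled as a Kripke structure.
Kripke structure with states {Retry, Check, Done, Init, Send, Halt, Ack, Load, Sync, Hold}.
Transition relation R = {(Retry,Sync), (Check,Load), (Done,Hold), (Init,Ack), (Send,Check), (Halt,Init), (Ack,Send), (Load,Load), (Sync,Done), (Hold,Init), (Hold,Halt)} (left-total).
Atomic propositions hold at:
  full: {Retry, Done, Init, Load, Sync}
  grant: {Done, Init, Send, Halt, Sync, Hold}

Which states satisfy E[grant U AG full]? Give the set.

AG full: greatest fixpoint, start Z0 = {Retry, Done, Init, Load, Sync}, keep only states in Sat with every successor in Z. Z1 = {Retry, Load, Sync}; Z2 = {Retry, Load}; Z3 = {Load}; fixed.
Sat(AG full) = {Load}
E[grant U AG full]: least fixpoint, start Z0 = Sat(AG full) = {Load}, add states in Sat(grant) with some successor in Z. Already a fixed point.
Sat(E[grant U AG full]) = {Load}

{Load}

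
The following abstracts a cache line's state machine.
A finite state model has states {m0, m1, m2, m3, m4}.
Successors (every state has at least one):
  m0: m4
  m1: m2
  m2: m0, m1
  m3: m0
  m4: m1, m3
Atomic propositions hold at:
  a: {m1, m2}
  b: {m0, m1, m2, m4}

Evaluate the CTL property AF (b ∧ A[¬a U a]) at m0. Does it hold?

No

Sat(¬a) = {m0, m3, m4}
A[¬a U a]: least fixpoint, start Z0 = Sat(a) = {m1, m2}, add states in Sat(¬a) with every successor in Z. Already a fixed point.
Sat(A[¬a U a]) = {m1, m2}
Sat(b ∧ A[¬a U a]) = {m1, m2}
AF (b ∧ A[¬a U a]): least fixpoint, start Z0 = {m1, m2}, add states with every successor in Z. Already a fixed point.
Sat(AF (b ∧ A[¬a U a])) = {m1, m2}
m0 ∉ Sat(AF (b ∧ A[¬a U a])) = {m1, m2}, so the formula does not hold at m0.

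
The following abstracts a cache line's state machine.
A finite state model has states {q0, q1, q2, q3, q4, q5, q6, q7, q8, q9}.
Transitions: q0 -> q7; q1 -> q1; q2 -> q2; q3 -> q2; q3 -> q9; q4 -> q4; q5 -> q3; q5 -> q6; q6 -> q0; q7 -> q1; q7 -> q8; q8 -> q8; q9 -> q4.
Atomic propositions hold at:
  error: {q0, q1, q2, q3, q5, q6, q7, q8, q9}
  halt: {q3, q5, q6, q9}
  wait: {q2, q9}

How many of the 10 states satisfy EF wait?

EF wait: least fixpoint, start Z0 = {q2, q9}, add states with some successor in Z. Z1 = {q2, q3, q9}; Z2 = {q2, q3, q5, q9}; fixed.
Sat(EF wait) = {q2, q3, q5, q9}
|Sat(EF wait)| = |{q2, q3, q5, q9}| = 4.

4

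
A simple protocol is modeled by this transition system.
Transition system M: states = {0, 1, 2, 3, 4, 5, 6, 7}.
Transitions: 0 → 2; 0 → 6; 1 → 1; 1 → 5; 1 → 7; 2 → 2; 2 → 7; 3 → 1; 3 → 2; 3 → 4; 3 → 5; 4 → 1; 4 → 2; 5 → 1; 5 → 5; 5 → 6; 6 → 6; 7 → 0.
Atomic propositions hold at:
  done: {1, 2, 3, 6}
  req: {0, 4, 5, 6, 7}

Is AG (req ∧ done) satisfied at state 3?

No

Sat(req ∧ done) = {6}
AG (req ∧ done): greatest fixpoint, start Z0 = {6}, keep only states in Sat with every successor in Z. Already a fixed point.
Sat(AG (req ∧ done)) = {6}
3 ∉ Sat(AG (req ∧ done)) = {6}, so the formula does not hold at 3.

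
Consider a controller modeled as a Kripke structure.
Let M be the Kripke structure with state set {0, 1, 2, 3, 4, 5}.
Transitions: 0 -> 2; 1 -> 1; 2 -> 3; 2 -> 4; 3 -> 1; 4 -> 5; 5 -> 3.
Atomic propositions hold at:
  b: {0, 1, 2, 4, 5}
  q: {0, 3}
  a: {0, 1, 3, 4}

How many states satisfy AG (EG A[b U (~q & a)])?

1

Sat(~q) = {1, 2, 4, 5}
Sat(~q & a) = {1, 4}
A[b U (~q & a)]: least fixpoint, start Z0 = Sat((~q & a)) = {1, 4}, add states in Sat(b) with every successor in Z. Already a fixed point.
Sat(A[b U (~q & a)]) = {1, 4}
EG A[b U (~q & a)]: greatest fixpoint, start Z0 = {1, 4}, keep only states in Sat with some successor in Z. Z1 = {1}; fixed.
Sat(EG A[b U (~q & a)]) = {1}
AG (EG A[b U (~q & a)]): greatest fixpoint, start Z0 = {1}, keep only states in Sat with every successor in Z. Already a fixed point.
Sat(AG (EG A[b U (~q & a)])) = {1}
|Sat(AG (EG A[b U (~q & a)]))| = |{1}| = 1.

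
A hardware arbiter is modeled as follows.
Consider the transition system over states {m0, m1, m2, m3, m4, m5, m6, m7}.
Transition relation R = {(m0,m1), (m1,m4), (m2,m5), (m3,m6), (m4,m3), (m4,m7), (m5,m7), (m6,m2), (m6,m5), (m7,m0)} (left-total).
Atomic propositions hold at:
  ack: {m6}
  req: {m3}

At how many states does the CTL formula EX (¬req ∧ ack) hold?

1

Sat(¬req) = {m0, m1, m2, m4, m5, m6, m7}
Sat(¬req ∧ ack) = {m6}
Sat(EX (¬req ∧ ack)) = {s : some successor in {m6}} = {m3}
|Sat(EX (¬req ∧ ack))| = |{m3}| = 1.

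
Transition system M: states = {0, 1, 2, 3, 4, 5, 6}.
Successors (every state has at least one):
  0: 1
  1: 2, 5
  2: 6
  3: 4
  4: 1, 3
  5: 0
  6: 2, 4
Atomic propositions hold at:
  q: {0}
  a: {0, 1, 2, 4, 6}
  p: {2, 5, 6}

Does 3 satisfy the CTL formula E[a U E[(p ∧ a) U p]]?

No

Sat(p ∧ a) = {2, 6}
E[(p ∧ a) U p]: least fixpoint, start Z0 = Sat(p) = {2, 5, 6}, add states in Sat(p ∧ a) with some successor in Z. Already a fixed point.
Sat(E[(p ∧ a) U p]) = {2, 5, 6}
E[a U E[(p ∧ a) U p]]: least fixpoint, start Z0 = Sat(E[(p ∧ a) U p]) = {2, 5, 6}, add states in Sat(a) with some successor in Z. Z1 = {1, 2, 5, 6}; Z2 = {0, 1, 2, 4, 5, 6}; fixed.
Sat(E[a U E[(p ∧ a) U p]]) = {0, 1, 2, 4, 5, 6}
3 ∉ Sat(E[a U E[(p ∧ a) U p]]) = {0, 1, 2, 4, 5, 6}, so the formula does not hold at 3.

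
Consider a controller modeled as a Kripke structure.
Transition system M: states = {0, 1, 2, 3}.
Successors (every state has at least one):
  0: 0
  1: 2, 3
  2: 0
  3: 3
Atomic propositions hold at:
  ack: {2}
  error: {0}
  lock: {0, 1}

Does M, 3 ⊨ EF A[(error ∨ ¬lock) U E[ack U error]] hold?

No

Sat(¬lock) = {2, 3}
Sat(error ∨ ¬lock) = {0, 2, 3}
E[ack U error]: least fixpoint, start Z0 = Sat(error) = {0}, add states in Sat(ack) with some successor in Z. Z1 = {0, 2}; fixed.
Sat(E[ack U error]) = {0, 2}
A[(error ∨ ¬lock) U E[ack U error]]: least fixpoint, start Z0 = Sat(E[ack U error]) = {0, 2}, add states in Sat(error ∨ ¬lock) with every successor in Z. Already a fixed point.
Sat(A[(error ∨ ¬lock) U E[ack U error]]) = {0, 2}
EF A[(error ∨ ¬lock) U E[ack U error]]: least fixpoint, start Z0 = {0, 2}, add states with some successor in Z. Z1 = {0, 1, 2}; fixed.
Sat(EF A[(error ∨ ¬lock) U E[ack U error]]) = {0, 1, 2}
3 ∉ Sat(EF A[(error ∨ ¬lock) U E[ack U error]]) = {0, 1, 2}, so the formula does not hold at 3.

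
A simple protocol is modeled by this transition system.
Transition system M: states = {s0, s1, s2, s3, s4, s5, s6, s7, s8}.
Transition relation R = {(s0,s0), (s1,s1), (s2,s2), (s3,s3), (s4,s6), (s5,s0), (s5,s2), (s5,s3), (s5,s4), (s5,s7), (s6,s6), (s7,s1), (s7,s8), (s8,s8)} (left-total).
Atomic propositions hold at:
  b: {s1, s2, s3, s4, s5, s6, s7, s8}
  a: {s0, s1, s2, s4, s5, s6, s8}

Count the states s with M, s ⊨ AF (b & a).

Sat(b & a) = {s1, s2, s4, s5, s6, s8}
AF (b & a): least fixpoint, start Z0 = {s1, s2, s4, s5, s6, s8}, add states with every successor in Z. Z1 = {s1, s2, s4, s5, s6, s7, s8}; fixed.
Sat(AF (b & a)) = {s1, s2, s4, s5, s6, s7, s8}
|Sat(AF (b & a))| = |{s1, s2, s4, s5, s6, s7, s8}| = 7.

7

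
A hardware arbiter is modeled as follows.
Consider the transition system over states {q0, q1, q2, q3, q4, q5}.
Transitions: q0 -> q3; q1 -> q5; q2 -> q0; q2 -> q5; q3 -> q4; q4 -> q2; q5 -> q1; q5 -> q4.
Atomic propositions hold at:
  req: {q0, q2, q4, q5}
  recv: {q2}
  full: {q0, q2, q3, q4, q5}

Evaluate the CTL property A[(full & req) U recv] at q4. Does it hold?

Sat(full & req) = {q0, q2, q4, q5}
A[(full & req) U recv]: least fixpoint, start Z0 = Sat(recv) = {q2}, add states in Sat(full & req) with every successor in Z. Z1 = {q2, q4}; fixed.
Sat(A[(full & req) U recv]) = {q2, q4}
q4 ∈ Sat(A[(full & req) U recv]) = {q2, q4}, so the formula holds at q4.

Yes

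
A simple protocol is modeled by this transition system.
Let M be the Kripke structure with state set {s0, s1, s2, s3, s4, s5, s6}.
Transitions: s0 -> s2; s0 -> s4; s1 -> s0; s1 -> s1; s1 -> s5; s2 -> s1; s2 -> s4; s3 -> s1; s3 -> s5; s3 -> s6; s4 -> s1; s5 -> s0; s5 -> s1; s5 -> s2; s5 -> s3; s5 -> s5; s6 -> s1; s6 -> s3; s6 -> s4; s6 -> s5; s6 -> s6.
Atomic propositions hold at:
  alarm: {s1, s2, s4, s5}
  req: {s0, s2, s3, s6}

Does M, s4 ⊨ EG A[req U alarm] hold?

Yes

A[req U alarm]: least fixpoint, start Z0 = Sat(alarm) = {s1, s2, s4, s5}, add states in Sat(req) with every successor in Z. Z1 = {s0, s1, s2, s4, s5}; fixed.
Sat(A[req U alarm]) = {s0, s1, s2, s4, s5}
EG A[req U alarm]: greatest fixpoint, start Z0 = {s0, s1, s2, s4, s5}, keep only states in Sat with some successor in Z. Already a fixed point.
Sat(EG A[req U alarm]) = {s0, s1, s2, s4, s5}
s4 ∈ Sat(EG A[req U alarm]) = {s0, s1, s2, s4, s5}, so the formula holds at s4.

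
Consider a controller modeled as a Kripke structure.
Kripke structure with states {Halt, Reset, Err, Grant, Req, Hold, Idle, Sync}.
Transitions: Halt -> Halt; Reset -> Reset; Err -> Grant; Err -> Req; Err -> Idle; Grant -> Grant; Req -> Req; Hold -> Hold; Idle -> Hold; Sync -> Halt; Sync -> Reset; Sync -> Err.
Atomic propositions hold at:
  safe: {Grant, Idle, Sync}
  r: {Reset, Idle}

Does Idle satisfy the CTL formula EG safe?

No

EG safe: greatest fixpoint, start Z0 = {Grant, Idle, Sync}, keep only states in Sat with some successor in Z. Z1 = {Grant}; fixed.
Sat(EG safe) = {Grant}
Idle ∉ Sat(EG safe) = {Grant}, so the formula does not hold at Idle.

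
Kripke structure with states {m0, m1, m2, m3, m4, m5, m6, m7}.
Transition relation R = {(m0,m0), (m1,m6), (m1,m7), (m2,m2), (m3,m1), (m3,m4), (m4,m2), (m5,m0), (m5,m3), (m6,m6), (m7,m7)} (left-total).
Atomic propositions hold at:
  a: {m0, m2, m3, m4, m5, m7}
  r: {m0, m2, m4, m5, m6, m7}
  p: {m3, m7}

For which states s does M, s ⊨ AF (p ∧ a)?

{m3, m7}

Sat(p ∧ a) = {m3, m7}
AF (p ∧ a): least fixpoint, start Z0 = {m3, m7}, add states with every successor in Z. Already a fixed point.
Sat(AF (p ∧ a)) = {m3, m7}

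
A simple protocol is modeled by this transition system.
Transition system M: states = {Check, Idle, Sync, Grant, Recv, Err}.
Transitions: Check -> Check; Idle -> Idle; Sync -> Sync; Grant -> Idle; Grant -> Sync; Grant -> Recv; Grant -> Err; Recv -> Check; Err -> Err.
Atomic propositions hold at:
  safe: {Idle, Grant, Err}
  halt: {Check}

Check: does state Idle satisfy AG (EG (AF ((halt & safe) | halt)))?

Sat(halt & safe) = ∅
Sat((halt & safe) | halt) = {Check}
AF ((halt & safe) | halt): least fixpoint, start Z0 = {Check}, add states with every successor in Z. Z1 = {Check, Recv}; fixed.
Sat(AF ((halt & safe) | halt)) = {Check, Recv}
EG (AF ((halt & safe) | halt)): greatest fixpoint, start Z0 = {Check, Recv}, keep only states in Sat with some successor in Z. Already a fixed point.
Sat(EG (AF ((halt & safe) | halt))) = {Check, Recv}
AG (EG (AF ((halt & safe) | halt))): greatest fixpoint, start Z0 = {Check, Recv}, keep only states in Sat with every successor in Z. Already a fixed point.
Sat(AG (EG (AF ((halt & safe) | halt)))) = {Check, Recv}
Idle ∉ Sat(AG (EG (AF ((halt & safe) | halt)))) = {Check, Recv}, so the formula does not hold at Idle.

No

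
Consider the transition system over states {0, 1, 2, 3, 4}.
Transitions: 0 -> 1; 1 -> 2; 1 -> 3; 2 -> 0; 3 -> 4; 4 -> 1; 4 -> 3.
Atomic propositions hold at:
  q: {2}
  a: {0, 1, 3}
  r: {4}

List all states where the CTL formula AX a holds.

{0, 2, 4}

Sat(AX a) = {s : every successor in {0, 1, 3}} = {0, 2, 4}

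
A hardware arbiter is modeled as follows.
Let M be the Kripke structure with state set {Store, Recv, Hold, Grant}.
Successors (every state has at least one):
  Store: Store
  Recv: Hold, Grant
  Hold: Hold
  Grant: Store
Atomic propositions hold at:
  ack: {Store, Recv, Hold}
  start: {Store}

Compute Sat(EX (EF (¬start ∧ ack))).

Sat(¬start) = {Recv, Hold, Grant}
Sat(¬start ∧ ack) = {Recv, Hold}
EF (¬start ∧ ack): least fixpoint, start Z0 = {Recv, Hold}, add states with some successor in Z. Already a fixed point.
Sat(EF (¬start ∧ ack)) = {Recv, Hold}
Sat(EX (EF (¬start ∧ ack))) = {s : some successor in {Recv, Hold}} = {Recv, Hold}

{Recv, Hold}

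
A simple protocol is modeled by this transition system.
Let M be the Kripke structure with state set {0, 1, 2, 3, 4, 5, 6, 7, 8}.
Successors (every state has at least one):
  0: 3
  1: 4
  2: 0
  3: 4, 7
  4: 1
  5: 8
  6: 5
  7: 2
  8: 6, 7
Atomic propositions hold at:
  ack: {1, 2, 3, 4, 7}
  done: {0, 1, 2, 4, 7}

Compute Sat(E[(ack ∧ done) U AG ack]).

Sat(ack ∧ done) = {1, 2, 4, 7}
AG ack: greatest fixpoint, start Z0 = {1, 2, 3, 4, 7}, keep only states in Sat with every successor in Z. Z1 = {1, 3, 4, 7}; Z2 = {1, 3, 4}; Z3 = {1, 4}; fixed.
Sat(AG ack) = {1, 4}
E[(ack ∧ done) U AG ack]: least fixpoint, start Z0 = Sat(AG ack) = {1, 4}, add states in Sat(ack ∧ done) with some successor in Z. Already a fixed point.
Sat(E[(ack ∧ done) U AG ack]) = {1, 4}

{1, 4}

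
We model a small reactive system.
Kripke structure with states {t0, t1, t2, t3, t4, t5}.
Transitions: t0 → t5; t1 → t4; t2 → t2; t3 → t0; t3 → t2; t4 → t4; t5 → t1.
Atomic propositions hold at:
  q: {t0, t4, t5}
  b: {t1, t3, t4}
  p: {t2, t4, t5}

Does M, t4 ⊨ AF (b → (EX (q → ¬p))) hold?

Sat(¬p) = {t0, t1, t3}
Sat(q → ¬p) = {t0, t1, t2, t3}
Sat(EX (q → ¬p)) = {s : some successor in {t0, t1, t2, t3}} = {t2, t3, t5}
Sat(b → (EX (q → ¬p))) = {t0, t2, t3, t5}
AF (b → (EX (q → ¬p))): least fixpoint, start Z0 = {t0, t2, t3, t5}, add states with every successor in Z. Already a fixed point.
Sat(AF (b → (EX (q → ¬p)))) = {t0, t2, t3, t5}
t4 ∉ Sat(AF (b → (EX (q → ¬p)))) = {t0, t2, t3, t5}, so the formula does not hold at t4.

No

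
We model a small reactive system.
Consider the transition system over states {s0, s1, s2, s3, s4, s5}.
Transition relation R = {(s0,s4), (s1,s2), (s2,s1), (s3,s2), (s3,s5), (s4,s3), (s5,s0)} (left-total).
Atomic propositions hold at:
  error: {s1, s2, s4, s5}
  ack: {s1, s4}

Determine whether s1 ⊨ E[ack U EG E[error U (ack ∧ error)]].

Yes

Sat(ack ∧ error) = {s1, s4}
E[error U (ack ∧ error)]: least fixpoint, start Z0 = Sat((ack ∧ error)) = {s1, s4}, add states in Sat(error) with some successor in Z. Z1 = {s1, s2, s4}; fixed.
Sat(E[error U (ack ∧ error)]) = {s1, s2, s4}
EG E[error U (ack ∧ error)]: greatest fixpoint, start Z0 = {s1, s2, s4}, keep only states in Sat with some successor in Z. Z1 = {s1, s2}; fixed.
Sat(EG E[error U (ack ∧ error)]) = {s1, s2}
E[ack U EG E[error U (ack ∧ error)]]: least fixpoint, start Z0 = Sat(EG E[error U (ack ∧ error)]) = {s1, s2}, add states in Sat(ack) with some successor in Z. Already a fixed point.
Sat(E[ack U EG E[error U (ack ∧ error)]]) = {s1, s2}
s1 ∈ Sat(E[ack U EG E[error U (ack ∧ error)]]) = {s1, s2}, so the formula holds at s1.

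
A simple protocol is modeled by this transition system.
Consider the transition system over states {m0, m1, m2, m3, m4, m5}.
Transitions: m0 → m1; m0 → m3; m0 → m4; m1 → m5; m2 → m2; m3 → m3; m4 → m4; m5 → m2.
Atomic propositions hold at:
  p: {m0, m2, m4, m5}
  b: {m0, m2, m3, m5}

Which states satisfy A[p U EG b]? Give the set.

{m0, m2, m3, m5}

EG b: greatest fixpoint, start Z0 = {m0, m2, m3, m5}, keep only states in Sat with some successor in Z. Already a fixed point.
Sat(EG b) = {m0, m2, m3, m5}
A[p U EG b]: least fixpoint, start Z0 = Sat(EG b) = {m0, m2, m3, m5}, add states in Sat(p) with every successor in Z. Already a fixed point.
Sat(A[p U EG b]) = {m0, m2, m3, m5}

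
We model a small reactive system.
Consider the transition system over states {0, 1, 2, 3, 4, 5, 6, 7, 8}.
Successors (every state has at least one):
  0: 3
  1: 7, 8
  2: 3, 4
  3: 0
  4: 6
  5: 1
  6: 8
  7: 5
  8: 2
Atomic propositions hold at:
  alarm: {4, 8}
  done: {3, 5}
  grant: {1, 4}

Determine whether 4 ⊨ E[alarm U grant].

Yes

E[alarm U grant]: least fixpoint, start Z0 = Sat(grant) = {1, 4}, add states in Sat(alarm) with some successor in Z. Already a fixed point.
Sat(E[alarm U grant]) = {1, 4}
4 ∈ Sat(E[alarm U grant]) = {1, 4}, so the formula holds at 4.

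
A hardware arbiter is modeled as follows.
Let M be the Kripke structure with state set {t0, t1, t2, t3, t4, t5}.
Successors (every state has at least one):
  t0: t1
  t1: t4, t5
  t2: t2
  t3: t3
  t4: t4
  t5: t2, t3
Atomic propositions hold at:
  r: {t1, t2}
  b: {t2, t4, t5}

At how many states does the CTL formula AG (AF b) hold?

2

AF b: least fixpoint, start Z0 = {t2, t4, t5}, add states with every successor in Z. Z1 = {t1, t2, t4, t5}; Z2 = {t0, t1, t2, t4, t5}; fixed.
Sat(AF b) = {t0, t1, t2, t4, t5}
AG (AF b): greatest fixpoint, start Z0 = {t0, t1, t2, t4, t5}, keep only states in Sat with every successor in Z. Z1 = {t0, t1, t2, t4}; Z2 = {t0, t2, t4}; Z3 = {t2, t4}; fixed.
Sat(AG (AF b)) = {t2, t4}
|Sat(AG (AF b))| = |{t2, t4}| = 2.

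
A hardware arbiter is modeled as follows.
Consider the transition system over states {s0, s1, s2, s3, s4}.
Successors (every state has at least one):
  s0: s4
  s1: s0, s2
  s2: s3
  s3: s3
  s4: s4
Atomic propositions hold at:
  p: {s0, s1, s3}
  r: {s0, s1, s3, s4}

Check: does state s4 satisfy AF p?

AF p: least fixpoint, start Z0 = {s0, s1, s3}, add states with every successor in Z. Z1 = {s0, s1, s2, s3}; fixed.
Sat(AF p) = {s0, s1, s2, s3}
s4 ∉ Sat(AF p) = {s0, s1, s2, s3}, so the formula does not hold at s4.

No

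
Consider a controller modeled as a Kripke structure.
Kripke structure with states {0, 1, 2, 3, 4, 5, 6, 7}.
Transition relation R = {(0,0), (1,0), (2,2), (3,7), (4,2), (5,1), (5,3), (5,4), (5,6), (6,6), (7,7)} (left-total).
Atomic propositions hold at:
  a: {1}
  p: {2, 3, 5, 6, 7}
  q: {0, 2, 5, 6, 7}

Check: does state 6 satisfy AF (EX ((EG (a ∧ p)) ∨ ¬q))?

Sat(a ∧ p) = ∅
EG (a ∧ p): greatest fixpoint, start Z0 = ∅, keep only states in Sat with some successor in Z. Already a fixed point.
Sat(EG (a ∧ p)) = ∅
Sat(¬q) = {1, 3, 4}
Sat((EG (a ∧ p)) ∨ ¬q) = {1, 3, 4}
Sat(EX ((EG (a ∧ p)) ∨ ¬q)) = {s : some successor in {1, 3, 4}} = {5}
AF (EX ((EG (a ∧ p)) ∨ ¬q)): least fixpoint, start Z0 = {5}, add states with every successor in Z. Already a fixed point.
Sat(AF (EX ((EG (a ∧ p)) ∨ ¬q))) = {5}
6 ∉ Sat(AF (EX ((EG (a ∧ p)) ∨ ¬q))) = {5}, so the formula does not hold at 6.

No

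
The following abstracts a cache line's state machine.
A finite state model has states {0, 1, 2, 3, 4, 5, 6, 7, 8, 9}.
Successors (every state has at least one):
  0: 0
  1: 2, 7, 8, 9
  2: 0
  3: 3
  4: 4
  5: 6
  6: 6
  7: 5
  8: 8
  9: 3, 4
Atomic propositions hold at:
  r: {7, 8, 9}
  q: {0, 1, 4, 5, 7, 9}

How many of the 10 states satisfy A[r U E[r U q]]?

6

E[r U q]: least fixpoint, start Z0 = Sat(q) = {0, 1, 4, 5, 7, 9}, add states in Sat(r) with some successor in Z. Already a fixed point.
Sat(E[r U q]) = {0, 1, 4, 5, 7, 9}
A[r U E[r U q]]: least fixpoint, start Z0 = Sat(E[r U q]) = {0, 1, 4, 5, 7, 9}, add states in Sat(r) with every successor in Z. Already a fixed point.
Sat(A[r U E[r U q]]) = {0, 1, 4, 5, 7, 9}
|Sat(A[r U E[r U q]])| = |{0, 1, 4, 5, 7, 9}| = 6.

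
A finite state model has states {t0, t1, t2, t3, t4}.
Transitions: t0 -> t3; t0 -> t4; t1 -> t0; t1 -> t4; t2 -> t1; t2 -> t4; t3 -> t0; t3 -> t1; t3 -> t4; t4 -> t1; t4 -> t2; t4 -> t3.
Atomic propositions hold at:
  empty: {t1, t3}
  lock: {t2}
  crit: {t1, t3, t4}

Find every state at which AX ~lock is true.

{t0, t1, t2, t3}

Sat(~lock) = {t0, t1, t3, t4}
Sat(AX ~lock) = {s : every successor in {t0, t1, t3, t4}} = {t0, t1, t2, t3}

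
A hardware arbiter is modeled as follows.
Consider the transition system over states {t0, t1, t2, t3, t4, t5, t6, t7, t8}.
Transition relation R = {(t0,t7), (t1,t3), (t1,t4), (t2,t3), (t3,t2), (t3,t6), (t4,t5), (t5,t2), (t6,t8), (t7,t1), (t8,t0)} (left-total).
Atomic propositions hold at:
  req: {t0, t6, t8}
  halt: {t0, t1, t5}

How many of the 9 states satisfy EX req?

3

Sat(EX req) = {s : some successor in {t0, t6, t8}} = {t3, t6, t8}
|Sat(EX req)| = |{t3, t6, t8}| = 3.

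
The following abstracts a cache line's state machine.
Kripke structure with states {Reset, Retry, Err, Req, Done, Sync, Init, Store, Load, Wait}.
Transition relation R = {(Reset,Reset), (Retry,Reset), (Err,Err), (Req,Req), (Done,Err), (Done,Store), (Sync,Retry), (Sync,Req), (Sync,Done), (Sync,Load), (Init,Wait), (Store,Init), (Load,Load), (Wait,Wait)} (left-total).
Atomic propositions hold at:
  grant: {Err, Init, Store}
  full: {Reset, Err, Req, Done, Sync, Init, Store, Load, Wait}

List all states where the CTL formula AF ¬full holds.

Sat(¬full) = {Retry}
AF ¬full: least fixpoint, start Z0 = {Retry}, add states with every successor in Z. Already a fixed point.
Sat(AF ¬full) = {Retry}

{Retry}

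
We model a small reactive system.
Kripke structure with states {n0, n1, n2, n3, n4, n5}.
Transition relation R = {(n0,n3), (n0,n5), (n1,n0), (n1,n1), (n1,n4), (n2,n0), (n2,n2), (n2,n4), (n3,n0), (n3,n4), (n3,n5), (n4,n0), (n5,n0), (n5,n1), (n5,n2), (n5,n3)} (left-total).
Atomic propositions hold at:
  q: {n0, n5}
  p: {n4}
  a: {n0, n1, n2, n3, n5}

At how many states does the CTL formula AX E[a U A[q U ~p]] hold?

Sat(~p) = {n0, n1, n2, n3, n5}
A[q U ~p]: least fixpoint, start Z0 = Sat(~p) = {n0, n1, n2, n3, n5}, add states in Sat(q) with every successor in Z. Already a fixed point.
Sat(A[q U ~p]) = {n0, n1, n2, n3, n5}
E[a U A[q U ~p]]: least fixpoint, start Z0 = Sat(A[q U ~p]) = {n0, n1, n2, n3, n5}, add states in Sat(a) with some successor in Z. Already a fixed point.
Sat(E[a U A[q U ~p]]) = {n0, n1, n2, n3, n5}
Sat(AX E[a U A[q U ~p]]) = {s : every successor in {n0, n1, n2, n3, n5}} = {n0, n4, n5}
|Sat(AX E[a U A[q U ~p]])| = |{n0, n4, n5}| = 3.

3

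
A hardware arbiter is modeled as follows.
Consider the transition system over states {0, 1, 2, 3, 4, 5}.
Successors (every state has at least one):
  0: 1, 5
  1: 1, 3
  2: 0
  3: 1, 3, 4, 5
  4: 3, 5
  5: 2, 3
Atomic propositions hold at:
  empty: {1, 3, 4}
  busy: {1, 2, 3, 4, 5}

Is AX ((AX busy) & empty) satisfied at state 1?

Sat(AX busy) = {s : every successor in {1, 2, 3, 4, 5}} = {0, 1, 3, 4, 5}
Sat((AX busy) & empty) = {1, 3, 4}
Sat(AX ((AX busy) & empty)) = {s : every successor in {1, 3, 4}} = {1}
1 ∈ Sat(AX ((AX busy) & empty)) = {1}, so the formula holds at 1.

Yes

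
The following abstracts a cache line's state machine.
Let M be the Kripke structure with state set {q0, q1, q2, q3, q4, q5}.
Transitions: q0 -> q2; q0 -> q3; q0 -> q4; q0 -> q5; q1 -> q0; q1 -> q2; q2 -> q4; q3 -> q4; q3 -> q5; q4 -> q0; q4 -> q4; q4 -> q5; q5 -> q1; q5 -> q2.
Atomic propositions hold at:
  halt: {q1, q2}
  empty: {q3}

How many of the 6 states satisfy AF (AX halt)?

Sat(AX halt) = {s : every successor in {q1, q2}} = {q5}
AF (AX halt): least fixpoint, start Z0 = {q5}, add states with every successor in Z. Already a fixed point.
Sat(AF (AX halt)) = {q5}
|Sat(AF (AX halt))| = |{q5}| = 1.

1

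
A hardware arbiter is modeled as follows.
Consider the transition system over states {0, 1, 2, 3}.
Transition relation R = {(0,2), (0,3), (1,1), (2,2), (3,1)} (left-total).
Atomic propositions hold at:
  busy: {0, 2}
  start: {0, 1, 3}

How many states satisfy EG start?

EG start: greatest fixpoint, start Z0 = {0, 1, 3}, keep only states in Sat with some successor in Z. Already a fixed point.
Sat(EG start) = {0, 1, 3}
|Sat(EG start)| = |{0, 1, 3}| = 3.

3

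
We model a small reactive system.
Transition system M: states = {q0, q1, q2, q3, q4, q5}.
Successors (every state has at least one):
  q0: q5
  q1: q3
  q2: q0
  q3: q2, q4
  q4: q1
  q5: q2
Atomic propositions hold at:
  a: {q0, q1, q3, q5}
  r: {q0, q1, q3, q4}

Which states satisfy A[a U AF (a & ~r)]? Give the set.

Sat(~r) = {q2, q5}
Sat(a & ~r) = {q5}
AF (a & ~r): least fixpoint, start Z0 = {q5}, add states with every successor in Z. Z1 = {q0, q5}; Z2 = {q0, q2, q5}; fixed.
Sat(AF (a & ~r)) = {q0, q2, q5}
A[a U AF (a & ~r)]: least fixpoint, start Z0 = Sat(AF (a & ~r)) = {q0, q2, q5}, add states in Sat(a) with every successor in Z. Already a fixed point.
Sat(A[a U AF (a & ~r)]) = {q0, q2, q5}

{q0, q2, q5}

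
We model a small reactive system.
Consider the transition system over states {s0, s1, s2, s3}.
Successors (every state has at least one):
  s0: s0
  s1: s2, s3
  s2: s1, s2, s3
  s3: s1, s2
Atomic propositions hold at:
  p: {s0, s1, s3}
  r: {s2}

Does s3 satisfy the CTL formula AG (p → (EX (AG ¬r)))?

Sat(¬r) = {s0, s1, s3}
AG ¬r: greatest fixpoint, start Z0 = {s0, s1, s3}, keep only states in Sat with every successor in Z. Z1 = {s0}; fixed.
Sat(AG ¬r) = {s0}
Sat(EX (AG ¬r)) = {s : some successor in {s0}} = {s0}
Sat(p → (EX (AG ¬r))) = {s0, s2}
AG (p → (EX (AG ¬r))): greatest fixpoint, start Z0 = {s0, s2}, keep only states in Sat with every successor in Z. Z1 = {s0}; fixed.
Sat(AG (p → (EX (AG ¬r)))) = {s0}
s3 ∉ Sat(AG (p → (EX (AG ¬r)))) = {s0}, so the formula does not hold at s3.

No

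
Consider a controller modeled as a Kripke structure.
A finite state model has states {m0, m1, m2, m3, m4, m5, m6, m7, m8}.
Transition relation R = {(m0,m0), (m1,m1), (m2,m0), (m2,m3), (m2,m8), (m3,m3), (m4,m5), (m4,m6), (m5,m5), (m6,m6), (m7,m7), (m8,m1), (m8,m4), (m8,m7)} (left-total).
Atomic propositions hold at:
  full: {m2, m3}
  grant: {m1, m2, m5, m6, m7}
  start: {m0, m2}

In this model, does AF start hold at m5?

No

AF start: least fixpoint, start Z0 = {m0, m2}, add states with every successor in Z. Already a fixed point.
Sat(AF start) = {m0, m2}
m5 ∉ Sat(AF start) = {m0, m2}, so the formula does not hold at m5.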